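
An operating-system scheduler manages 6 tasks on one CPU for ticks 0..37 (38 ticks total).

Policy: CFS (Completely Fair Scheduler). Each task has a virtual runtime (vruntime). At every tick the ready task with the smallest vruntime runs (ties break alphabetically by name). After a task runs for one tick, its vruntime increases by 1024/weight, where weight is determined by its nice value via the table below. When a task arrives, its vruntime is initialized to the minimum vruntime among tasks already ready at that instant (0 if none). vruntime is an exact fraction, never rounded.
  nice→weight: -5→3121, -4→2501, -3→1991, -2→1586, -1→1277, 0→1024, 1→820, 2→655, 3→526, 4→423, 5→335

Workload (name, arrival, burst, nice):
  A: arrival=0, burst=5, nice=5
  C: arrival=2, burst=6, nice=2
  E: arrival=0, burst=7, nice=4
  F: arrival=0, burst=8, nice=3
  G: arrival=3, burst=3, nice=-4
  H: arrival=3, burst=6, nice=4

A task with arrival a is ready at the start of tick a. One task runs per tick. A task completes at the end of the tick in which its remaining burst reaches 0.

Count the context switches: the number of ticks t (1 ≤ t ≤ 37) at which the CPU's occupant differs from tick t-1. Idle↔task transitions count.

context switches = 33

t=0: vr[A=0 E=0 F=0] → run A
t=1: vr[A=1024/335 E=0 F=0] → run E
t=2: vr[A=1024/335 C=0 E=1024/423 F=0] → run C
t=3: vr[A=1024/335 C=1024/655 E=1024/423 F=0 G=0 H=0] → run F
t=4: vr[A=1024/335 C=1024/655 E=1024/423 F=512/263 G=0 H=0] → run G
t=5: vr[A=1024/335 C=1024/655 E=1024/423 F=512/263 G=1024/2501 H=0] → run H
t=6: vr[A=1024/335 C=1024/655 E=1024/423 F=512/263 G=1024/2501 H=1024/423] → run G
t=7: vr[A=1024/335 C=1024/655 E=1024/423 F=512/263 G=2048/2501 H=1024/423] → run G
t=8: vr[A=1024/335 C=1024/655 E=1024/423 F=512/263 H=1024/423] → run C
t=9: vr[A=1024/335 C=2048/655 E=1024/423 F=512/263 H=1024/423] → run F
t=10: vr[A=1024/335 C=2048/655 E=1024/423 F=1024/263 H=1024/423] → run E
t=11: vr[A=1024/335 C=2048/655 E=2048/423 F=1024/263 H=1024/423] → run H
t=12: vr[A=1024/335 C=2048/655 E=2048/423 F=1024/263 H=2048/423] → run A
t=13: vr[A=2048/335 C=2048/655 E=2048/423 F=1024/263 H=2048/423] → run C
t=14: vr[A=2048/335 C=3072/655 E=2048/423 F=1024/263 H=2048/423] → run F
t=15: vr[A=2048/335 C=3072/655 E=2048/423 F=1536/263 H=2048/423] → run C
t=16: vr[A=2048/335 C=4096/655 E=2048/423 F=1536/263 H=2048/423] → run E
t=17: vr[A=2048/335 C=4096/655 E=1024/141 F=1536/263 H=2048/423] → run H
t=18: vr[A=2048/335 C=4096/655 E=1024/141 F=1536/263 H=1024/141] → run F
t=19: vr[A=2048/335 C=4096/655 E=1024/141 F=2048/263 H=1024/141] → run A
t=20: vr[A=3072/335 C=4096/655 E=1024/141 F=2048/263 H=1024/141] → run C
t=21: vr[A=3072/335 C=1024/131 E=1024/141 F=2048/263 H=1024/141] → run E
t=22: vr[A=3072/335 C=1024/131 E=4096/423 F=2048/263 H=1024/141] → run H
t=23: vr[A=3072/335 C=1024/131 E=4096/423 F=2048/263 H=4096/423] → run F
t=24: vr[A=3072/335 C=1024/131 E=4096/423 F=2560/263 H=4096/423] → run C
t=25: vr[A=3072/335 E=4096/423 F=2560/263 H=4096/423] → run A
t=26: vr[A=4096/335 E=4096/423 F=2560/263 H=4096/423] → run E
t=27: vr[A=4096/335 E=5120/423 F=2560/263 H=4096/423] → run H
t=28: vr[A=4096/335 E=5120/423 F=2560/263 H=5120/423] → run F
t=29: vr[A=4096/335 E=5120/423 F=3072/263 H=5120/423] → run F
t=30: vr[A=4096/335 E=5120/423 F=3584/263 H=5120/423] → run E
t=31: vr[A=4096/335 E=2048/141 F=3584/263 H=5120/423] → run H
t=32: vr[A=4096/335 E=2048/141 F=3584/263] → run A
t=33: vr[E=2048/141 F=3584/263] → run F
t=34: vr[E=2048/141] → run E
t=35: (idle)
t=36: (idle)
t=37: (idle)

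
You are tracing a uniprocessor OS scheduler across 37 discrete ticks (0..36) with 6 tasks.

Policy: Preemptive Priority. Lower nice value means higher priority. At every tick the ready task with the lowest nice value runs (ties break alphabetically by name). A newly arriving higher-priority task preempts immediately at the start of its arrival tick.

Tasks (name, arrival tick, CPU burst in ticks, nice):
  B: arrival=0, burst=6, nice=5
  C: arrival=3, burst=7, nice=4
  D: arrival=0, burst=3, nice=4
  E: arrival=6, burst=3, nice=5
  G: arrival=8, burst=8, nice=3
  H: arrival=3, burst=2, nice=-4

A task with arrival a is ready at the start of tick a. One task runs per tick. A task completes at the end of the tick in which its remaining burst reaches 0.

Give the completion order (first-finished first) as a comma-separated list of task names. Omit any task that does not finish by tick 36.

completion order = D, H, G, C, B, E

t=0: ready={B,D} → run D
t=1: ready={B,D} → run D
t=2: ready={B,D} → run D
t=3: ready={B,C,H} → run H
t=4: ready={B,C,H} → run H
t=5: ready={B,C} → run C
t=6: ready={B,C,E} → run C
t=7: ready={B,C,E} → run C
t=8: ready={B,C,E,G} → run G
t=9: ready={B,C,E,G} → run G
t=10: ready={B,C,E,G} → run G
t=11: ready={B,C,E,G} → run G
t=12: ready={B,C,E,G} → run G
t=13: ready={B,C,E,G} → run G
t=14: ready={B,C,E,G} → run G
t=15: ready={B,C,E,G} → run G
t=16: ready={B,C,E} → run C
t=17: ready={B,C,E} → run C
t=18: ready={B,C,E} → run C
t=19: ready={B,C,E} → run C
t=20: ready={B,E} → run B
t=21: ready={B,E} → run B
t=22: ready={B,E} → run B
t=23: ready={B,E} → run B
t=24: ready={B,E} → run B
t=25: ready={B,E} → run B
t=26: ready={E} → run E
t=27: ready={E} → run E
t=28: ready={E} → run E
t=29: (idle)
t=30: (idle)
t=31: (idle)
t=32: (idle)
t=33: (idle)
t=34: (idle)
t=35: (idle)
t=36: (idle)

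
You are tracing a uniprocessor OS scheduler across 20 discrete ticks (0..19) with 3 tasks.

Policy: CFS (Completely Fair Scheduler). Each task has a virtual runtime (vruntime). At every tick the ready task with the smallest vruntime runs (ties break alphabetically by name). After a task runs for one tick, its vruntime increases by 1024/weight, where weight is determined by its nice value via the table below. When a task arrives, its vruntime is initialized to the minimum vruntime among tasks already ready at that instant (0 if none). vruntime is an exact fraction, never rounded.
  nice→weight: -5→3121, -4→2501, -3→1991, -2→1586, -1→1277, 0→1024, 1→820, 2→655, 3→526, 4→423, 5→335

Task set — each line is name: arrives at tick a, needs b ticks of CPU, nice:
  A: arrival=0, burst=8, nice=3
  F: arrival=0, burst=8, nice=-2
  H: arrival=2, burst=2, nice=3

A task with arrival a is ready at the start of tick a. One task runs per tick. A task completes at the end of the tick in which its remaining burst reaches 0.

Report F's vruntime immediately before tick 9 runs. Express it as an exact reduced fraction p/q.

vruntime(F, start of tick 9) = 2560/793

t=0: vr[A=0 F=0] → run A
t=1: vr[A=512/263 F=0] → run F
t=2: vr[A=512/263 F=512/793 H=512/793] → run F
t=3: vr[A=512/263 F=1024/793 H=512/793] → run H
t=4: vr[A=512/263 F=1024/793 H=540672/208559] → run F
t=5: vr[A=512/263 F=1536/793 H=540672/208559] → run F
t=6: vr[A=512/263 F=2048/793 H=540672/208559] → run A
t=7: vr[A=1024/263 F=2048/793 H=540672/208559] → run F
t=8: vr[A=1024/263 F=2560/793 H=540672/208559] → run H
t=9: vr[A=1024/263 F=2560/793] → run F
t=10: vr[A=1024/263 F=3072/793] → run F
t=11: vr[A=1024/263 F=3584/793] → run A
t=12: vr[A=1536/263 F=3584/793] → run F
t=13: vr[A=1536/263] → run A
t=14: vr[A=2048/263] → run A
t=15: vr[A=2560/263] → run A
t=16: vr[A=3072/263] → run A
t=17: vr[A=3584/263] → run A
t=18: (idle)
t=19: (idle)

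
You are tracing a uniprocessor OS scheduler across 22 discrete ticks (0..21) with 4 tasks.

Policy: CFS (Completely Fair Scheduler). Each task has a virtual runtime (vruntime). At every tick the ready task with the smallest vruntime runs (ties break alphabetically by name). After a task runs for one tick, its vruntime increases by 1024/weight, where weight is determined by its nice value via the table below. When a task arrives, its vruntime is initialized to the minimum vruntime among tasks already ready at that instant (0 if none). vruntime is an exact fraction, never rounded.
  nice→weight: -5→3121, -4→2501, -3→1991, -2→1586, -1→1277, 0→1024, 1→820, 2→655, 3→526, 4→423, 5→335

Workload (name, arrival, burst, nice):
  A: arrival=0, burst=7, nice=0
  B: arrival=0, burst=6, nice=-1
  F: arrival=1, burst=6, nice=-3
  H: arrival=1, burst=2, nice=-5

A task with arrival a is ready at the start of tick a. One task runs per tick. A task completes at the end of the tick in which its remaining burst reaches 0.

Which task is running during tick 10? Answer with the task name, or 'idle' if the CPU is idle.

t=0: vr[A=0 B=0] → run A
t=1: vr[A=1 B=0 F=0 H=0] → run B
t=2: vr[A=1 B=1024/1277 F=0 H=0] → run F
t=3: vr[A=1 B=1024/1277 F=1024/1991 H=0] → run H
t=4: vr[A=1 B=1024/1277 F=1024/1991 H=1024/3121] → run H
t=5: vr[A=1 B=1024/1277 F=1024/1991] → run F
t=6: vr[A=1 B=1024/1277 F=2048/1991] → run B
t=7: vr[A=1 B=2048/1277 F=2048/1991] → run A
t=8: vr[A=2 B=2048/1277 F=2048/1991] → run F
t=9: vr[A=2 B=2048/1277 F=3072/1991] → run F
t=10: vr[A=2 B=2048/1277 F=4096/1991] → run B
t=11: vr[A=2 B=3072/1277 F=4096/1991] → run A
t=12: vr[A=3 B=3072/1277 F=4096/1991] → run F
t=13: vr[A=3 B=3072/1277 F=5120/1991] → run B
t=14: vr[A=3 B=4096/1277 F=5120/1991] → run F
t=15: vr[A=3 B=4096/1277] → run A
t=16: vr[A=4 B=4096/1277] → run B
t=17: vr[A=4 B=5120/1277] → run A
t=18: vr[A=5 B=5120/1277] → run B
t=19: vr[A=5] → run A
t=20: vr[A=6] → run A
t=21: (idle)

running at tick 10 = B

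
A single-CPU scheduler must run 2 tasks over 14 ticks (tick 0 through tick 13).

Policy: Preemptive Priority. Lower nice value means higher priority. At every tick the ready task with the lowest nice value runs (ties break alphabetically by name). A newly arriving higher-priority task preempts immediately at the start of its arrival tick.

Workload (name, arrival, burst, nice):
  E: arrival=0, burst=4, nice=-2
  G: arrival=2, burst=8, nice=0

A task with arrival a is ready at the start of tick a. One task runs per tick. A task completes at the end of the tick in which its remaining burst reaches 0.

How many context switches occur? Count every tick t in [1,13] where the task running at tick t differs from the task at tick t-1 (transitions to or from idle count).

t=0: ready={E} → run E
t=1: ready={E} → run E
t=2: ready={E,G} → run E
t=3: ready={E,G} → run E
t=4: ready={G} → run G
t=5: ready={G} → run G
t=6: ready={G} → run G
t=7: ready={G} → run G
t=8: ready={G} → run G
t=9: ready={G} → run G
t=10: ready={G} → run G
t=11: ready={G} → run G
t=12: (idle)
t=13: (idle)

context switches = 2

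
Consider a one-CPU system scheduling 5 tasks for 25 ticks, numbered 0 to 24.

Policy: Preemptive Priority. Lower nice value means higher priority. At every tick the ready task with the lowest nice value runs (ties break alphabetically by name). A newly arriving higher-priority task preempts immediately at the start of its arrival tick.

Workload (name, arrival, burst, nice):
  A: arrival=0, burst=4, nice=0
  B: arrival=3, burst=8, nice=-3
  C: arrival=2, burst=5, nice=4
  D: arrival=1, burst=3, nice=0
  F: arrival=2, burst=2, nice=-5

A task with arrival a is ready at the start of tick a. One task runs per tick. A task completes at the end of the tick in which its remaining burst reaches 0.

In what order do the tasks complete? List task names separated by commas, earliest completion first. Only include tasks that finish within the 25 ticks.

t=0: ready={A} → run A
t=1: ready={A,D} → run A
t=2: ready={A,C,D,F} → run F
t=3: ready={A,B,C,D,F} → run F
t=4: ready={A,B,C,D} → run B
t=5: ready={A,B,C,D} → run B
t=6: ready={A,B,C,D} → run B
t=7: ready={A,B,C,D} → run B
t=8: ready={A,B,C,D} → run B
t=9: ready={A,B,C,D} → run B
t=10: ready={A,B,C,D} → run B
t=11: ready={A,B,C,D} → run B
t=12: ready={A,C,D} → run A
t=13: ready={A,C,D} → run A
t=14: ready={C,D} → run D
t=15: ready={C,D} → run D
t=16: ready={C,D} → run D
t=17: ready={C} → run C
t=18: ready={C} → run C
t=19: ready={C} → run C
t=20: ready={C} → run C
t=21: ready={C} → run C
t=22: (idle)
t=23: (idle)
t=24: (idle)

completion order = F, B, A, D, C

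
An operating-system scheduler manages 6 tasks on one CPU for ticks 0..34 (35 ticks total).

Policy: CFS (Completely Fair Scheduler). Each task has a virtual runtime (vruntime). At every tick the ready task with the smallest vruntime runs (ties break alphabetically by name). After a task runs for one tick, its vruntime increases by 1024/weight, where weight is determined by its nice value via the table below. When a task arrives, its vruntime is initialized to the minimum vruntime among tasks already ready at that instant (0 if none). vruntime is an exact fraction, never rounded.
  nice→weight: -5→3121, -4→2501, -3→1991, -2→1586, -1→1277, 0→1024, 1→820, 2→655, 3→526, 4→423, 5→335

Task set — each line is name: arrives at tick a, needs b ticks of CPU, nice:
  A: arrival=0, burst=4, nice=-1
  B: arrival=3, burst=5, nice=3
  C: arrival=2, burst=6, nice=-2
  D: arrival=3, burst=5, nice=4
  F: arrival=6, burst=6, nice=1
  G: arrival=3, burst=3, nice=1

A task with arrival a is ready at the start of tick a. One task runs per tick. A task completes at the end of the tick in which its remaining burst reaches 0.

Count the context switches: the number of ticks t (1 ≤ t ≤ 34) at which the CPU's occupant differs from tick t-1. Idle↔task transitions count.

context switches = 25

t=0: vr[A=0] → run A
t=1: vr[A=1024/1277] → run A
t=2: vr[A=2048/1277 C=2048/1277] → run A
t=3: vr[A=3072/1277 B=2048/1277 C=2048/1277 D=2048/1277 G=2048/1277] → run B
t=4: vr[A=3072/1277 B=1192448/335851 C=2048/1277 D=2048/1277 G=2048/1277] → run C
t=5: vr[A=3072/1277 B=1192448/335851 C=2277888/1012661 D=2048/1277 G=2048/1277] → run D
t=6: vr[A=3072/1277 B=1192448/335851 C=2277888/1012661 D=2173952/540171 F=2048/1277 G=2048/1277] → run F
t=7: vr[A=3072/1277 B=1192448/335851 C=2277888/1012661 D=2173952/540171 F=746752/261785 G=2048/1277] → run G
t=8: vr[A=3072/1277 B=1192448/335851 C=2277888/1012661 D=2173952/540171 F=746752/261785 G=746752/261785] → run C
t=9: vr[A=3072/1277 B=1192448/335851 C=2931712/1012661 D=2173952/540171 F=746752/261785 G=746752/261785] → run A
t=10: vr[B=1192448/335851 C=2931712/1012661 D=2173952/540171 F=746752/261785 G=746752/261785] → run F
t=11: vr[B=1192448/335851 C=2931712/1012661 D=2173952/540171 F=1073664/261785 G=746752/261785] → run G
t=12: vr[B=1192448/335851 C=2931712/1012661 D=2173952/540171 F=1073664/261785 G=1073664/261785] → run C
t=13: vr[B=1192448/335851 C=3585536/1012661 D=2173952/540171 F=1073664/261785 G=1073664/261785] → run C
t=14: vr[B=1192448/335851 C=4239360/1012661 D=2173952/540171 F=1073664/261785 G=1073664/261785] → run B
t=15: vr[B=1846272/335851 C=4239360/1012661 D=2173952/540171 F=1073664/261785 G=1073664/261785] → run D
t=16: vr[B=1846272/335851 C=4239360/1012661 D=3481600/540171 F=1073664/261785 G=1073664/261785] → run F
t=17: vr[B=1846272/335851 C=4239360/1012661 D=3481600/540171 F=1400576/261785 G=1073664/261785] → run G
t=18: vr[B=1846272/335851 C=4239360/1012661 D=3481600/540171 F=1400576/261785] → run C
t=19: vr[B=1846272/335851 C=4893184/1012661 D=3481600/540171 F=1400576/261785] → run C
t=20: vr[B=1846272/335851 D=3481600/540171 F=1400576/261785] → run F
t=21: vr[B=1846272/335851 D=3481600/540171 F=1727488/261785] → run B
t=22: vr[B=2500096/335851 D=3481600/540171 F=1727488/261785] → run D
t=23: vr[B=2500096/335851 D=1596416/180057 F=1727488/261785] → run F
t=24: vr[B=2500096/335851 D=1596416/180057 F=410880/52357] → run B
t=25: vr[B=3153920/335851 D=1596416/180057 F=410880/52357] → run F
t=26: vr[B=3153920/335851 D=1596416/180057] → run D
t=27: vr[B=3153920/335851 D=6096896/540171] → run B
t=28: vr[D=6096896/540171] → run D
t=29: (idle)
t=30: (idle)
t=31: (idle)
t=32: (idle)
t=33: (idle)
t=34: (idle)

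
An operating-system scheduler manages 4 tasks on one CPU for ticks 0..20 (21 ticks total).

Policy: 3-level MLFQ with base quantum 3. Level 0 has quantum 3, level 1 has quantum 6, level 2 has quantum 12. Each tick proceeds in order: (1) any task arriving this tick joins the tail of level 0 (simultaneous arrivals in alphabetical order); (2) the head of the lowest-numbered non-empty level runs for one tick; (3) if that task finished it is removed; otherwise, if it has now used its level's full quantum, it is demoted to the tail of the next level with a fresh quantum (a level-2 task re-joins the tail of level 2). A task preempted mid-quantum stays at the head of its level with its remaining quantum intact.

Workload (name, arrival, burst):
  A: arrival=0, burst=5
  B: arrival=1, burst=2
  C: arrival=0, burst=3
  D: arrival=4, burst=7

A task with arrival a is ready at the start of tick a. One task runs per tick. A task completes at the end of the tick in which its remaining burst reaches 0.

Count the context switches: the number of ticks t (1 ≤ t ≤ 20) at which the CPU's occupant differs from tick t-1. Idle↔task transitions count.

context switches = 6

t=0: L0/L1/L2 = AC/-/- → run A
t=1: L0/L1/L2 = ACB/-/- → run A
t=2: L0/L1/L2 = ACB/-/- → run A
t=3: L0/L1/L2 = CB/A/- → run C
t=4: L0/L1/L2 = CBD/A/- → run C
t=5: L0/L1/L2 = CBD/A/- → run C
t=6: L0/L1/L2 = BD/A/- → run B
t=7: L0/L1/L2 = BD/A/- → run B
t=8: L0/L1/L2 = D/A/- → run D
t=9: L0/L1/L2 = D/A/- → run D
t=10: L0/L1/L2 = D/A/- → run D
t=11: L0/L1/L2 = -/AD/- → run A
t=12: L0/L1/L2 = -/AD/- → run A
t=13: L0/L1/L2 = -/D/- → run D
t=14: L0/L1/L2 = -/D/- → run D
t=15: L0/L1/L2 = -/D/- → run D
t=16: L0/L1/L2 = -/D/- → run D
t=17: (idle)
t=18: (idle)
t=19: (idle)
t=20: (idle)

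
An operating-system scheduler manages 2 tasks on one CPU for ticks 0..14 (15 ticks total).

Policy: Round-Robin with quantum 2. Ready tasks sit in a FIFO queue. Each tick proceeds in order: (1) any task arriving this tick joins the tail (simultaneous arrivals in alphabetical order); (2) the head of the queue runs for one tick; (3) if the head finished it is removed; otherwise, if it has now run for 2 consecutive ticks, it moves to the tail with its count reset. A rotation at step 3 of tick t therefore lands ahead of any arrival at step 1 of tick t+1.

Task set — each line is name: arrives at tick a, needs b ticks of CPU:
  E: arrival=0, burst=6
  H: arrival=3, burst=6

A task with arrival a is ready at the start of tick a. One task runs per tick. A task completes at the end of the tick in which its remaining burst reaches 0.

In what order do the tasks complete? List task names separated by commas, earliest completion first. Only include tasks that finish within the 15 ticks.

completion order = E, H

t=0: queue=[E] q_used=0 → run E
t=1: queue=[E] q_used=1 → run E
t=2: queue=[E] q_used=0 → run E
t=3: queue=[E,H] q_used=1 → run E
t=4: queue=[H,E] q_used=0 → run H
t=5: queue=[H,E] q_used=1 → run H
t=6: queue=[E,H] q_used=0 → run E
t=7: queue=[E,H] q_used=1 → run E
t=8: queue=[H] q_used=0 → run H
t=9: queue=[H] q_used=1 → run H
t=10: queue=[H] q_used=0 → run H
t=11: queue=[H] q_used=1 → run H
t=12: (idle)
t=13: (idle)
t=14: (idle)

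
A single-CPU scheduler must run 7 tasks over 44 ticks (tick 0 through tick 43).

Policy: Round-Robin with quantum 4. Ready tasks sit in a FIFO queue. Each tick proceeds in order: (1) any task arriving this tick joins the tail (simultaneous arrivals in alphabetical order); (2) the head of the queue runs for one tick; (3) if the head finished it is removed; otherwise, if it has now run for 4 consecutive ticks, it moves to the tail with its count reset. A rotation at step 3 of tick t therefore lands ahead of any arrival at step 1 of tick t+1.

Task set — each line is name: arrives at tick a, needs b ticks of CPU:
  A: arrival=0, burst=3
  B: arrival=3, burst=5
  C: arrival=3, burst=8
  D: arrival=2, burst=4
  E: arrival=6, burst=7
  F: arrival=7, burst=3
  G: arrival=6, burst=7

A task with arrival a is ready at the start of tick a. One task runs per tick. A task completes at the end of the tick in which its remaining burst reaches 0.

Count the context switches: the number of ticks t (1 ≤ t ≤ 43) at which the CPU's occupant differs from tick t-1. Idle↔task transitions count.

t=0: queue=[A] q_used=0 → run A
t=1: queue=[A] q_used=1 → run A
t=2: queue=[A,D] q_used=2 → run A
t=3: queue=[D,B,C] q_used=0 → run D
t=4: queue=[D,B,C] q_used=1 → run D
t=5: queue=[D,B,C] q_used=2 → run D
t=6: queue=[D,B,C,E,G] q_used=3 → run D
t=7: queue=[B,C,E,G,F] q_used=0 → run B
t=8: queue=[B,C,E,G,F] q_used=1 → run B
t=9: queue=[B,C,E,G,F] q_used=2 → run B
t=10: queue=[B,C,E,G,F] q_used=3 → run B
t=11: queue=[C,E,G,F,B] q_used=0 → run C
t=12: queue=[C,E,G,F,B] q_used=1 → run C
t=13: queue=[C,E,G,F,B] q_used=2 → run C
t=14: queue=[C,E,G,F,B] q_used=3 → run C
t=15: queue=[E,G,F,B,C] q_used=0 → run E
t=16: queue=[E,G,F,B,C] q_used=1 → run E
t=17: queue=[E,G,F,B,C] q_used=2 → run E
t=18: queue=[E,G,F,B,C] q_used=3 → run E
t=19: queue=[G,F,B,C,E] q_used=0 → run G
t=20: queue=[G,F,B,C,E] q_used=1 → run G
t=21: queue=[G,F,B,C,E] q_used=2 → run G
t=22: queue=[G,F,B,C,E] q_used=3 → run G
t=23: queue=[F,B,C,E,G] q_used=0 → run F
t=24: queue=[F,B,C,E,G] q_used=1 → run F
t=25: queue=[F,B,C,E,G] q_used=2 → run F
t=26: queue=[B,C,E,G] q_used=0 → run B
t=27: queue=[C,E,G] q_used=0 → run C
t=28: queue=[C,E,G] q_used=1 → run C
t=29: queue=[C,E,G] q_used=2 → run C
t=30: queue=[C,E,G] q_used=3 → run C
t=31: queue=[E,G] q_used=0 → run E
t=32: queue=[E,G] q_used=1 → run E
t=33: queue=[E,G] q_used=2 → run E
t=34: queue=[G] q_used=0 → run G
t=35: queue=[G] q_used=1 → run G
t=36: queue=[G] q_used=2 → run G
t=37: (idle)
t=38: (idle)
t=39: (idle)
t=40: (idle)
t=41: (idle)
t=42: (idle)
t=43: (idle)

context switches = 11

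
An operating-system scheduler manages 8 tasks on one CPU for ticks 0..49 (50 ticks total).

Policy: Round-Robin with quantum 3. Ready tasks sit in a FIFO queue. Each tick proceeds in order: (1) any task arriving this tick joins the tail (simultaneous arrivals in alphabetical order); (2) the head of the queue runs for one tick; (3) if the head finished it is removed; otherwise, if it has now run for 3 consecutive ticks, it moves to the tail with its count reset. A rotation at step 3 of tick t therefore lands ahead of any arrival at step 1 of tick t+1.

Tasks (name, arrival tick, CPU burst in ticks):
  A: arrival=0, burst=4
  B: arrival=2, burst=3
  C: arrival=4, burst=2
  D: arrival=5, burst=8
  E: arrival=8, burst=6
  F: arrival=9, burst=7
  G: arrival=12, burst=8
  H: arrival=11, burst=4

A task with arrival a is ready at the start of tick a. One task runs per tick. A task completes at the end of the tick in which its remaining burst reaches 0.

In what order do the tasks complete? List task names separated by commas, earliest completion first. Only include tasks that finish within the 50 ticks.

t=0: queue=[A] q_used=0 → run A
t=1: queue=[A] q_used=1 → run A
t=2: queue=[A,B] q_used=2 → run A
t=3: queue=[B,A] q_used=0 → run B
t=4: queue=[B,A,C] q_used=1 → run B
t=5: queue=[B,A,C,D] q_used=2 → run B
t=6: queue=[A,C,D] q_used=0 → run A
t=7: queue=[C,D] q_used=0 → run C
t=8: queue=[C,D,E] q_used=1 → run C
t=9: queue=[D,E,F] q_used=0 → run D
t=10: queue=[D,E,F] q_used=1 → run D
t=11: queue=[D,E,F,H] q_used=2 → run D
t=12: queue=[E,F,H,D,G] q_used=0 → run E
t=13: queue=[E,F,H,D,G] q_used=1 → run E
t=14: queue=[E,F,H,D,G] q_used=2 → run E
t=15: queue=[F,H,D,G,E] q_used=0 → run F
t=16: queue=[F,H,D,G,E] q_used=1 → run F
t=17: queue=[F,H,D,G,E] q_used=2 → run F
t=18: queue=[H,D,G,E,F] q_used=0 → run H
t=19: queue=[H,D,G,E,F] q_used=1 → run H
t=20: queue=[H,D,G,E,F] q_used=2 → run H
t=21: queue=[D,G,E,F,H] q_used=0 → run D
t=22: queue=[D,G,E,F,H] q_used=1 → run D
t=23: queue=[D,G,E,F,H] q_used=2 → run D
t=24: queue=[G,E,F,H,D] q_used=0 → run G
t=25: queue=[G,E,F,H,D] q_used=1 → run G
t=26: queue=[G,E,F,H,D] q_used=2 → run G
t=27: queue=[E,F,H,D,G] q_used=0 → run E
t=28: queue=[E,F,H,D,G] q_used=1 → run E
t=29: queue=[E,F,H,D,G] q_used=2 → run E
t=30: queue=[F,H,D,G] q_used=0 → run F
t=31: queue=[F,H,D,G] q_used=1 → run F
t=32: queue=[F,H,D,G] q_used=2 → run F
t=33: queue=[H,D,G,F] q_used=0 → run H
t=34: queue=[D,G,F] q_used=0 → run D
t=35: queue=[D,G,F] q_used=1 → run D
t=36: queue=[G,F] q_used=0 → run G
t=37: queue=[G,F] q_used=1 → run G
t=38: queue=[G,F] q_used=2 → run G
t=39: queue=[F,G] q_used=0 → run F
t=40: queue=[G] q_used=0 → run G
t=41: queue=[G] q_used=1 → run G
t=42: (idle)
t=43: (idle)
t=44: (idle)
t=45: (idle)
t=46: (idle)
t=47: (idle)
t=48: (idle)
t=49: (idle)

completion order = B, A, C, E, H, D, F, G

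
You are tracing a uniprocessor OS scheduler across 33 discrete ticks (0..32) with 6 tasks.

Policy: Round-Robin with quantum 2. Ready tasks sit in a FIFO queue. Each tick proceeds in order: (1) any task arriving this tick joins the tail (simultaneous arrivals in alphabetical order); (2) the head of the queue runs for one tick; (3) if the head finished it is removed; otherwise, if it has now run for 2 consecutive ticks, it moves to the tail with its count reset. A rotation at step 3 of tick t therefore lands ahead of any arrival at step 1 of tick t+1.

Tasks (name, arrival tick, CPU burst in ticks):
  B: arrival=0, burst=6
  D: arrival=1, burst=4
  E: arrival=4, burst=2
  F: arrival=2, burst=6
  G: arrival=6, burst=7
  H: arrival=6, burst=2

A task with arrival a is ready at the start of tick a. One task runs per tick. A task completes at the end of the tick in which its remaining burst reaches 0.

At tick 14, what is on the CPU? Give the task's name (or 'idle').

t=0: queue=[B] q_used=0 → run B
t=1: queue=[B,D] q_used=1 → run B
t=2: queue=[D,B,F] q_used=0 → run D
t=3: queue=[D,B,F] q_used=1 → run D
t=4: queue=[B,F,D,E] q_used=0 → run B
t=5: queue=[B,F,D,E] q_used=1 → run B
t=6: queue=[F,D,E,B,G,H] q_used=0 → run F
t=7: queue=[F,D,E,B,G,H] q_used=1 → run F
t=8: queue=[D,E,B,G,H,F] q_used=0 → run D
t=9: queue=[D,E,B,G,H,F] q_used=1 → run D
t=10: queue=[E,B,G,H,F] q_used=0 → run E
t=11: queue=[E,B,G,H,F] q_used=1 → run E
t=12: queue=[B,G,H,F] q_used=0 → run B
t=13: queue=[B,G,H,F] q_used=1 → run B
t=14: queue=[G,H,F] q_used=0 → run G
t=15: queue=[G,H,F] q_used=1 → run G
t=16: queue=[H,F,G] q_used=0 → run H
t=17: queue=[H,F,G] q_used=1 → run H
t=18: queue=[F,G] q_used=0 → run F
t=19: queue=[F,G] q_used=1 → run F
t=20: queue=[G,F] q_used=0 → run G
t=21: queue=[G,F] q_used=1 → run G
t=22: queue=[F,G] q_used=0 → run F
t=23: queue=[F,G] q_used=1 → run F
t=24: queue=[G] q_used=0 → run G
t=25: queue=[G] q_used=1 → run G
t=26: queue=[G] q_used=0 → run G
t=27: (idle)
t=28: (idle)
t=29: (idle)
t=30: (idle)
t=31: (idle)
t=32: (idle)

running at tick 14 = G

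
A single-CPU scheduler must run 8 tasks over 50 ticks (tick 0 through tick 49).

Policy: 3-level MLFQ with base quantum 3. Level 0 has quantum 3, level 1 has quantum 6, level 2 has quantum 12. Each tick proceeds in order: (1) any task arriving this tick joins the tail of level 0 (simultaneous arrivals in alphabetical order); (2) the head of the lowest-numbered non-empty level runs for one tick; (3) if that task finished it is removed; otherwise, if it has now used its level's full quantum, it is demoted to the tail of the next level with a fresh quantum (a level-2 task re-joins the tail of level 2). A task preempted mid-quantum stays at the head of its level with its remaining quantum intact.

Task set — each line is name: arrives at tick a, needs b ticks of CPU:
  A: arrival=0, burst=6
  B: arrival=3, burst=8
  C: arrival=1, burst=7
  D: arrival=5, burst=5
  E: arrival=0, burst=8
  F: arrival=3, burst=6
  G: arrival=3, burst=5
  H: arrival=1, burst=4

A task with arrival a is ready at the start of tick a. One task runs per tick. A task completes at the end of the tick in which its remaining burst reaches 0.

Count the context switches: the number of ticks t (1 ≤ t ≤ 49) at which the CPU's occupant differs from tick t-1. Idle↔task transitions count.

context switches = 16

t=0: L0/L1/L2 = AE/-/- → run A
t=1: L0/L1/L2 = AECH/-/- → run A
t=2: L0/L1/L2 = AECH/-/- → run A
t=3: L0/L1/L2 = ECHBFG/A/- → run E
t=4: L0/L1/L2 = ECHBFG/A/- → run E
t=5: L0/L1/L2 = ECHBFGD/A/- → run E
t=6: L0/L1/L2 = CHBFGD/AE/- → run C
t=7: L0/L1/L2 = CHBFGD/AE/- → run C
t=8: L0/L1/L2 = CHBFGD/AE/- → run C
t=9: L0/L1/L2 = HBFGD/AEC/- → run H
t=10: L0/L1/L2 = HBFGD/AEC/- → run H
t=11: L0/L1/L2 = HBFGD/AEC/- → run H
t=12: L0/L1/L2 = BFGD/AECH/- → run B
t=13: L0/L1/L2 = BFGD/AECH/- → run B
t=14: L0/L1/L2 = BFGD/AECH/- → run B
t=15: L0/L1/L2 = FGD/AECHB/- → run F
t=16: L0/L1/L2 = FGD/AECHB/- → run F
t=17: L0/L1/L2 = FGD/AECHB/- → run F
t=18: L0/L1/L2 = GD/AECHBF/- → run G
t=19: L0/L1/L2 = GD/AECHBF/- → run G
t=20: L0/L1/L2 = GD/AECHBF/- → run G
t=21: L0/L1/L2 = D/AECHBFG/- → run D
t=22: L0/L1/L2 = D/AECHBFG/- → run D
t=23: L0/L1/L2 = D/AECHBFG/- → run D
t=24: L0/L1/L2 = -/AECHBFGD/- → run A
t=25: L0/L1/L2 = -/AECHBFGD/- → run A
t=26: L0/L1/L2 = -/AECHBFGD/- → run A
t=27: L0/L1/L2 = -/ECHBFGD/- → run E
t=28: L0/L1/L2 = -/ECHBFGD/- → run E
t=29: L0/L1/L2 = -/ECHBFGD/- → run E
t=30: L0/L1/L2 = -/ECHBFGD/- → run E
t=31: L0/L1/L2 = -/ECHBFGD/- → run E
t=32: L0/L1/L2 = -/CHBFGD/- → run C
t=33: L0/L1/L2 = -/CHBFGD/- → run C
t=34: L0/L1/L2 = -/CHBFGD/- → run C
t=35: L0/L1/L2 = -/CHBFGD/- → run C
t=36: L0/L1/L2 = -/HBFGD/- → run H
t=37: L0/L1/L2 = -/BFGD/- → run B
t=38: L0/L1/L2 = -/BFGD/- → run B
t=39: L0/L1/L2 = -/BFGD/- → run B
t=40: L0/L1/L2 = -/BFGD/- → run B
t=41: L0/L1/L2 = -/BFGD/- → run B
t=42: L0/L1/L2 = -/FGD/- → run F
t=43: L0/L1/L2 = -/FGD/- → run F
t=44: L0/L1/L2 = -/FGD/- → run F
t=45: L0/L1/L2 = -/GD/- → run G
t=46: L0/L1/L2 = -/GD/- → run G
t=47: L0/L1/L2 = -/D/- → run D
t=48: L0/L1/L2 = -/D/- → run D
t=49: (idle)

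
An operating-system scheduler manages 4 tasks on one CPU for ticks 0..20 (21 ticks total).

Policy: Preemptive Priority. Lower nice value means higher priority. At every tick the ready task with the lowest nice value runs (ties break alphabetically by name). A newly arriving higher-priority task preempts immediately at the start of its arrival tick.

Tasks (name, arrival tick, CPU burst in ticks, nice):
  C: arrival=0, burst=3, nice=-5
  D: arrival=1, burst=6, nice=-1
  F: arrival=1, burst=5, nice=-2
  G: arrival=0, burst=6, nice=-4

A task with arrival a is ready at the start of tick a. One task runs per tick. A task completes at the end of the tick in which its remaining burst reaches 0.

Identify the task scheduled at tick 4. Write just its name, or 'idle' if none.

t=0: ready={C,G} → run C
t=1: ready={C,D,F,G} → run C
t=2: ready={C,D,F,G} → run C
t=3: ready={D,F,G} → run G
t=4: ready={D,F,G} → run G
t=5: ready={D,F,G} → run G
t=6: ready={D,F,G} → run G
t=7: ready={D,F,G} → run G
t=8: ready={D,F,G} → run G
t=9: ready={D,F} → run F
t=10: ready={D,F} → run F
t=11: ready={D,F} → run F
t=12: ready={D,F} → run F
t=13: ready={D,F} → run F
t=14: ready={D} → run D
t=15: ready={D} → run D
t=16: ready={D} → run D
t=17: ready={D} → run D
t=18: ready={D} → run D
t=19: ready={D} → run D
t=20: (idle)

running at tick 4 = G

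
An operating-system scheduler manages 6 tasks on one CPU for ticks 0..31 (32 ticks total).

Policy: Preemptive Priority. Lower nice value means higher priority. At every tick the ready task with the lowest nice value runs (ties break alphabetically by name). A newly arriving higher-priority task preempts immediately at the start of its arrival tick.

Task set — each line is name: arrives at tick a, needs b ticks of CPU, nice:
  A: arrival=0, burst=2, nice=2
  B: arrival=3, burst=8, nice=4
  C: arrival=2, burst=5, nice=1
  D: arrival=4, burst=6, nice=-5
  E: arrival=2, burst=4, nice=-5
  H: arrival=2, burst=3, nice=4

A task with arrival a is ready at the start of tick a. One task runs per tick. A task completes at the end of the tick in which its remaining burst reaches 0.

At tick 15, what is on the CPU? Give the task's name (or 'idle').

t=0: ready={A} → run A
t=1: ready={A} → run A
t=2: ready={C,E,H} → run E
t=3: ready={B,C,E,H} → run E
t=4: ready={B,C,D,E,H} → run D
t=5: ready={B,C,D,E,H} → run D
t=6: ready={B,C,D,E,H} → run D
t=7: ready={B,C,D,E,H} → run D
t=8: ready={B,C,D,E,H} → run D
t=9: ready={B,C,D,E,H} → run D
t=10: ready={B,C,E,H} → run E
t=11: ready={B,C,E,H} → run E
t=12: ready={B,C,H} → run C
t=13: ready={B,C,H} → run C
t=14: ready={B,C,H} → run C
t=15: ready={B,C,H} → run C
t=16: ready={B,C,H} → run C
t=17: ready={B,H} → run B
t=18: ready={B,H} → run B
t=19: ready={B,H} → run B
t=20: ready={B,H} → run B
t=21: ready={B,H} → run B
t=22: ready={B,H} → run B
t=23: ready={B,H} → run B
t=24: ready={B,H} → run B
t=25: ready={H} → run H
t=26: ready={H} → run H
t=27: ready={H} → run H
t=28: (idle)
t=29: (idle)
t=30: (idle)
t=31: (idle)

running at tick 15 = C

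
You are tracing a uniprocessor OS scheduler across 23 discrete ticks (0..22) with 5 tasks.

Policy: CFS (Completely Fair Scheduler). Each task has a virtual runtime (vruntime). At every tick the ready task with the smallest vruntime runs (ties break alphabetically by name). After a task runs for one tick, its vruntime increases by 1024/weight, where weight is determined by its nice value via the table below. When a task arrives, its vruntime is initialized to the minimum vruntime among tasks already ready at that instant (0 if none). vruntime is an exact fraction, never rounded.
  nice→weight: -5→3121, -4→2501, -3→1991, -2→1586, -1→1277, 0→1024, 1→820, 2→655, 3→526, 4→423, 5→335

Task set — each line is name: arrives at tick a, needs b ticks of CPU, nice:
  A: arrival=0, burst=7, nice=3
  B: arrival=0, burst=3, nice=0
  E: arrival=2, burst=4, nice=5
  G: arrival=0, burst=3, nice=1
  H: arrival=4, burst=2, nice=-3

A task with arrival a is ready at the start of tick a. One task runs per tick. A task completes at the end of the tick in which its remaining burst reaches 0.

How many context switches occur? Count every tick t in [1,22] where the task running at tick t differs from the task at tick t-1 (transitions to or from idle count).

context switches = 17

t=0: vr[A=0 B=0 G=0] → run A
t=1: vr[A=512/263 B=0 G=0] → run B
t=2: vr[A=512/263 B=1 E=0 G=0] → run E
t=3: vr[A=512/263 B=1 E=1024/335 G=0] → run G
t=4: vr[A=512/263 B=1 E=1024/335 G=256/205 H=1] → run B
t=5: vr[A=512/263 B=2 E=1024/335 G=256/205 H=1] → run H
t=6: vr[A=512/263 B=2 E=1024/335 G=256/205 H=3015/1991] → run G
t=7: vr[A=512/263 B=2 E=1024/335 G=512/205 H=3015/1991] → run H
t=8: vr[A=512/263 B=2 E=1024/335 G=512/205] → run A
t=9: vr[A=1024/263 B=2 E=1024/335 G=512/205] → run B
t=10: vr[A=1024/263 E=1024/335 G=512/205] → run G
t=11: vr[A=1024/263 E=1024/335] → run E
t=12: vr[A=1024/263 E=2048/335] → run A
t=13: vr[A=1536/263 E=2048/335] → run A
t=14: vr[A=2048/263 E=2048/335] → run E
t=15: vr[A=2048/263 E=3072/335] → run A
t=16: vr[A=2560/263 E=3072/335] → run E
t=17: vr[A=2560/263] → run A
t=18: vr[A=3072/263] → run A
t=19: (idle)
t=20: (idle)
t=21: (idle)
t=22: (idle)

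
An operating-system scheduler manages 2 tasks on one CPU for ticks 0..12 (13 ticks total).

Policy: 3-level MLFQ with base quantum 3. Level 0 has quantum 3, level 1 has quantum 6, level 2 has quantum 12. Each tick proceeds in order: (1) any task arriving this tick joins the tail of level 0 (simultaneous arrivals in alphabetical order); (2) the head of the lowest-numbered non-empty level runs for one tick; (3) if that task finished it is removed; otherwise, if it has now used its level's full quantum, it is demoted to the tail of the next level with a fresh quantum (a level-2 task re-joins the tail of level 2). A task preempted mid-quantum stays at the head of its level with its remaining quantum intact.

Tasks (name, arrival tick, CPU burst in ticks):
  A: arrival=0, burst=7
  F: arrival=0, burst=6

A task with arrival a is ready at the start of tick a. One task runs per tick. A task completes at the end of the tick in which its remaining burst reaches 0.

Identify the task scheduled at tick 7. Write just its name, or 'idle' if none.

t=0: L0/L1/L2 = AF/-/- → run A
t=1: L0/L1/L2 = AF/-/- → run A
t=2: L0/L1/L2 = AF/-/- → run A
t=3: L0/L1/L2 = F/A/- → run F
t=4: L0/L1/L2 = F/A/- → run F
t=5: L0/L1/L2 = F/A/- → run F
t=6: L0/L1/L2 = -/AF/- → run A
t=7: L0/L1/L2 = -/AF/- → run A
t=8: L0/L1/L2 = -/AF/- → run A
t=9: L0/L1/L2 = -/AF/- → run A
t=10: L0/L1/L2 = -/F/- → run F
t=11: L0/L1/L2 = -/F/- → run F
t=12: L0/L1/L2 = -/F/- → run F

running at tick 7 = A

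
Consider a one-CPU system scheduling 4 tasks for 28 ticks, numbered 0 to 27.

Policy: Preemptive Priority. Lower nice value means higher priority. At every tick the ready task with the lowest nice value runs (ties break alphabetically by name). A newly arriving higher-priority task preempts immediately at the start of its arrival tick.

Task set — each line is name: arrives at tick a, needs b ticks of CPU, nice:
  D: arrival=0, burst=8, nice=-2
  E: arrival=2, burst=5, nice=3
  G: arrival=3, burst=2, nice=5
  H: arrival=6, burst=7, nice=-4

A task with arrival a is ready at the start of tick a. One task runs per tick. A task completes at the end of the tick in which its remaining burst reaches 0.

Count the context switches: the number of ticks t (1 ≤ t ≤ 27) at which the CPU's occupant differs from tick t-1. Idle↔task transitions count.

t=0: ready={D} → run D
t=1: ready={D} → run D
t=2: ready={D,E} → run D
t=3: ready={D,E,G} → run D
t=4: ready={D,E,G} → run D
t=5: ready={D,E,G} → run D
t=6: ready={D,E,G,H} → run H
t=7: ready={D,E,G,H} → run H
t=8: ready={D,E,G,H} → run H
t=9: ready={D,E,G,H} → run H
t=10: ready={D,E,G,H} → run H
t=11: ready={D,E,G,H} → run H
t=12: ready={D,E,G,H} → run H
t=13: ready={D,E,G} → run D
t=14: ready={D,E,G} → run D
t=15: ready={E,G} → run E
t=16: ready={E,G} → run E
t=17: ready={E,G} → run E
t=18: ready={E,G} → run E
t=19: ready={E,G} → run E
t=20: ready={G} → run G
t=21: ready={G} → run G
t=22: (idle)
t=23: (idle)
t=24: (idle)
t=25: (idle)
t=26: (idle)
t=27: (idle)

context switches = 5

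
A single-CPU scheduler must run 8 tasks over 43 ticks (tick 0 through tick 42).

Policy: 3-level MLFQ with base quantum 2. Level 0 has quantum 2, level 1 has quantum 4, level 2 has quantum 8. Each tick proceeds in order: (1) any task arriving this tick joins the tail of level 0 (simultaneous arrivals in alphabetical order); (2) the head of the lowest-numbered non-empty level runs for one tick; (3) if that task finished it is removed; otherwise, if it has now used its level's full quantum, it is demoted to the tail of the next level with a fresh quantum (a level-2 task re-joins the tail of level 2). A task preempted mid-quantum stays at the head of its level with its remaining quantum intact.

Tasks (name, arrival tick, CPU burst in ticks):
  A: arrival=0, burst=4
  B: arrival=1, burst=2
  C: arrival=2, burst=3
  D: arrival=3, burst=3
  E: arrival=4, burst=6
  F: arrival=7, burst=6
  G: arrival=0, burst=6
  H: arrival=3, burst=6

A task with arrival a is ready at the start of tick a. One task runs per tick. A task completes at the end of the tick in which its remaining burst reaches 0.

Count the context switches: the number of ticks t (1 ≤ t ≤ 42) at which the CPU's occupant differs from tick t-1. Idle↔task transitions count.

t=0: L0/L1/L2 = AG/-/- → run A
t=1: L0/L1/L2 = AGB/-/- → run A
t=2: L0/L1/L2 = GBC/A/- → run G
t=3: L0/L1/L2 = GBCDH/A/- → run G
t=4: L0/L1/L2 = BCDHE/AG/- → run B
t=5: L0/L1/L2 = BCDHE/AG/- → run B
t=6: L0/L1/L2 = CDHE/AG/- → run C
t=7: L0/L1/L2 = CDHEF/AG/- → run C
t=8: L0/L1/L2 = DHEF/AGC/- → run D
t=9: L0/L1/L2 = DHEF/AGC/- → run D
t=10: L0/L1/L2 = HEF/AGCD/- → run H
t=11: L0/L1/L2 = HEF/AGCD/- → run H
t=12: L0/L1/L2 = EF/AGCDH/- → run E
t=13: L0/L1/L2 = EF/AGCDH/- → run E
t=14: L0/L1/L2 = F/AGCDHE/- → run F
t=15: L0/L1/L2 = F/AGCDHE/- → run F
t=16: L0/L1/L2 = -/AGCDHEF/- → run A
t=17: L0/L1/L2 = -/AGCDHEF/- → run A
t=18: L0/L1/L2 = -/GCDHEF/- → run G
t=19: L0/L1/L2 = -/GCDHEF/- → run G
t=20: L0/L1/L2 = -/GCDHEF/- → run G
t=21: L0/L1/L2 = -/GCDHEF/- → run G
t=22: L0/L1/L2 = -/CDHEF/- → run C
t=23: L0/L1/L2 = -/DHEF/- → run D
t=24: L0/L1/L2 = -/HEF/- → run H
t=25: L0/L1/L2 = -/HEF/- → run H
t=26: L0/L1/L2 = -/HEF/- → run H
t=27: L0/L1/L2 = -/HEF/- → run H
t=28: L0/L1/L2 = -/EF/- → run E
t=29: L0/L1/L2 = -/EF/- → run E
t=30: L0/L1/L2 = -/EF/- → run E
t=31: L0/L1/L2 = -/EF/- → run E
t=32: L0/L1/L2 = -/F/- → run F
t=33: L0/L1/L2 = -/F/- → run F
t=34: L0/L1/L2 = -/F/- → run F
t=35: L0/L1/L2 = -/F/- → run F
t=36: (idle)
t=37: (idle)
t=38: (idle)
t=39: (idle)
t=40: (idle)
t=41: (idle)
t=42: (idle)

context switches = 15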